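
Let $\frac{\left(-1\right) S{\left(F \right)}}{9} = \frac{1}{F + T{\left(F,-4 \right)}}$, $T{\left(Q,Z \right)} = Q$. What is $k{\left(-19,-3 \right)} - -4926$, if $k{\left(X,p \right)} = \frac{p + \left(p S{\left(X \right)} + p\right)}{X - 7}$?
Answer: $\frac{4867143}{988} \approx 4926.3$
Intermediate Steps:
$S{\left(F \right)} = - \frac{9}{2 F}$ ($S{\left(F \right)} = - \frac{9}{F + F} = - \frac{9}{2 F}$)
$k{\left(X,p \right)} = \frac{2 p - \frac{9 p}{2 X}}{-7 + X}$ ($k{\left(X,p \right)} = \frac{p + \left(p \left(- \frac{9}{2 X}\right) + p\right)}{X - 7} = \frac{p + \left(- \frac{9 p}{2 X} + p\right)}{-7 + X} = \frac{p + \left(p - \frac{9 p}{2 X}\right)}{-7 + X} = \frac{2 p - \frac{9 p}{2 X}}{-7 + X}$)
$k{\left(-19,-3 \right)} - -4926 = \frac{1}{2} \left(-3\right) \frac{1}{-19} \frac{1}{-7 - 19} \left(-9 + 4 \left(-19\right)\right) - -4926 = \frac{1}{2} \left(-3\right) \left(- \frac{1}{19}\right) \frac{1}{-26} \left(-9 - 76\right) + 4926 = \frac{1}{2} \left(-3\right) \left(- \frac{1}{19}\right) \left(- \frac{1}{26}\right) \left(-85\right) + 4926 = \frac{255}{988} + 4926 = \frac{4867143}{988}$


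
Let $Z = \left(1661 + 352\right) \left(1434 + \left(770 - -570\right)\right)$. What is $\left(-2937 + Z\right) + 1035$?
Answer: $5582160$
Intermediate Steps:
$Z = 5584062$ ($Z = 2013 \left(1434 + \left(770 + 570\right)\right) = 2013 \left(1434 + 1340\right) = 2013 \cdot 2774 = 5584062$)
$\left(-2937 + Z\right) + 1035 = \left(-2937 + 5584062\right) + 1035 = 5581125 + 1035 = 5582160$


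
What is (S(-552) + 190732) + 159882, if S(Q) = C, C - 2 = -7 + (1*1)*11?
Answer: 350620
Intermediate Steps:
C = 6 (C = 2 + (-7 + (1*1)*11) = 2 + (-7 + 1*11) = 2 + (-7 + 11) = 2 + 4 = 6)
S(Q) = 6
(S(-552) + 190732) + 159882 = (6 + 190732) + 159882 = 190738 + 159882 = 350620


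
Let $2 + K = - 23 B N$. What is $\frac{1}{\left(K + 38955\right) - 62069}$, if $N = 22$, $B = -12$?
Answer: $- \frac{1}{17044} \approx -5.8672 \cdot 10^{-5}$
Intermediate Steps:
$K = 6070$ ($K = -2 + \left(-23\right) \left(-12\right) 22 = -2 + 276 \cdot 22 = -2 + 6072 = 6070$)
$\frac{1}{\left(K + 38955\right) - 62069} = \frac{1}{\left(6070 + 38955\right) - 62069} = \frac{1}{45025 - 62069} = \frac{1}{-17044} = - \frac{1}{17044}$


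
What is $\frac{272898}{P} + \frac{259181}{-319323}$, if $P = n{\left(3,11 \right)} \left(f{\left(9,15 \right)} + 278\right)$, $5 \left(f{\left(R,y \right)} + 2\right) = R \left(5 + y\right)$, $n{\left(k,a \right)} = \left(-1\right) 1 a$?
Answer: $- \frac{14672019541}{182652756} \approx -80.327$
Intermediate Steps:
$n{\left(k,a \right)} = - a$
$f{\left(R,y \right)} = -2 + \frac{R \left(5 + y\right)}{5}$
$P = -3432$ ($P = \left(-1\right) 11 \left(\left(-2 + 9 + \frac{1}{5} \cdot 9 \cdot 15\right) + 278\right) = - 11 \left(\left(-2 + 9 + 27\right) + 278\right) = - 11 \left(34 + 278\right) = \left(-11\right) 312 = -3432$)
$\frac{272898}{P} + \frac{259181}{-319323} = \frac{272898}{-3432} + \frac{259181}{-319323} = 272898 \left(- \frac{1}{3432}\right) + 259181 \left(- \frac{1}{319323}\right) = - \frac{45483}{572} - \frac{259181}{319323} = - \frac{14672019541}{182652756}$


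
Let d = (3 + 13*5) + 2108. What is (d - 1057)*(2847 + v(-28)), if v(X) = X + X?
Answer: 3123129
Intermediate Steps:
v(X) = 2*X
d = 2176 (d = (3 + 65) + 2108 = 68 + 2108 = 2176)
(d - 1057)*(2847 + v(-28)) = (2176 - 1057)*(2847 + 2*(-28)) = 1119*(2847 - 56) = 1119*2791 = 3123129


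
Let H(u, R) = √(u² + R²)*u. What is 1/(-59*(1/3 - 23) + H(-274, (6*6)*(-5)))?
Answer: -3009/18150929360 - 1233*√26869/18150929360 ≈ -1.1301e-5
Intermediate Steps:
H(u, R) = u*√(R² + u²) (H(u, R) = √(R² + u²)*u = u*√(R² + u²))
1/(-59*(1/3 - 23) + H(-274, (6*6)*(-5))) = 1/(-59*(1/3 - 23) - 274*√(((6*6)*(-5))² + (-274)²)) = 1/(-59*(⅓ - 23) - 274*√((36*(-5))² + 75076)) = 1/(-59*(-68/3) - 274*√((-180)² + 75076)) = 1/(4012/3 - 274*√(32400 + 75076)) = 1/(4012/3 - 548*√26869)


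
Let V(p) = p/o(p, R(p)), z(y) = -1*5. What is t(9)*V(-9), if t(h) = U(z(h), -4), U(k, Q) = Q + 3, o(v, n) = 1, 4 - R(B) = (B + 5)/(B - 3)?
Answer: 9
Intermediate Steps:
z(y) = -5
R(B) = 4 - (5 + B)/(-3 + B) (R(B) = 4 - (B + 5)/(B - 3) = 4 - (5 + B)/(-3 + B))
V(p) = p (V(p) = p/1 = p*1 = p)
U(k, Q) = 3 + Q
t(h) = -1 (t(h) = 3 - 4 = -1)
t(9)*V(-9) = -1*(-9) = 9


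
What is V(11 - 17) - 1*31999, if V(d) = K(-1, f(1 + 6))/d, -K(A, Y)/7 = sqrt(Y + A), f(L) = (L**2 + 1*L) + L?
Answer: -31999 + 7*sqrt(62)/6 ≈ -31990.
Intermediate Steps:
f(L) = L**2 + 2*L (f(L) = (L**2 + L) + L = (L + L**2) + L = L**2 + 2*L)
K(A, Y) = -7*sqrt(A + Y) (K(A, Y) = -7*sqrt(Y + A) = -7*sqrt(A + Y))
V(d) = -7*sqrt(62)/d (V(d) = (-7*sqrt(-1 + (1 + 6)*(2 + (1 + 6))))/d = (-7*sqrt(-1 + 7*(2 + 7)))/d = (-7*sqrt(-1 + 7*9))/d = (-7*sqrt(-1 + 63))/d = (-7*sqrt(62))/d = -7*sqrt(62)/d)
V(11 - 17) - 1*31999 = -7*sqrt(62)/(11 - 17) - 1*31999 = -7*sqrt(62)/(-6) - 31999 = -7*sqrt(62)*(-1/6) - 31999 = 7*sqrt(62)/6 - 31999 = -31999 + 7*sqrt(62)/6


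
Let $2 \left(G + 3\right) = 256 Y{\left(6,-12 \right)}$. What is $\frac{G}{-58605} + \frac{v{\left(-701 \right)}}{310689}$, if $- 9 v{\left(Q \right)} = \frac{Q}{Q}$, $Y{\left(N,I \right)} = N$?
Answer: $- \frac{142610158}{10924757307} \approx -0.013054$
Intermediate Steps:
$G = 765$ ($G = -3 + \frac{256 \cdot 6}{2} = -3 + \frac{1}{2} \cdot 1536 = -3 + 768 = 765$)
$v{\left(Q \right)} = - \frac{1}{9}$ ($v{\left(Q \right)} = - \frac{Q \frac{1}{Q}}{9} = \left(- \frac{1}{9}\right) 1 = - \frac{1}{9}$)
$\frac{G}{-58605} + \frac{v{\left(-701 \right)}}{310689} = \frac{765}{-58605} - \frac{1}{9 \cdot 310689} = 765 \left(- \frac{1}{58605}\right) - \frac{1}{2796201} = - \frac{51}{3907} - \frac{1}{2796201} = - \frac{142610158}{10924757307}$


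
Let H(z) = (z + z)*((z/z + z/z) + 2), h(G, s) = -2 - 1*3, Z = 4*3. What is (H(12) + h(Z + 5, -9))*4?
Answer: 364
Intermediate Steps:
Z = 12
h(G, s) = -5 (h(G, s) = -2 - 3 = -5)
H(z) = 8*z (H(z) = (2*z)*((1 + 1) + 2) = (2*z)*(2 + 2) = (2*z)*4 = 8*z)
(H(12) + h(Z + 5, -9))*4 = (8*12 - 5)*4 = (96 - 5)*4 = 91*4 = 364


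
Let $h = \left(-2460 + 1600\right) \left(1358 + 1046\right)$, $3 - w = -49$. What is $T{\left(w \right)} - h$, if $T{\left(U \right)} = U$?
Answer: $2067492$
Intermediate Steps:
$w = 52$ ($w = 3 - -49 = 3 + 49 = 52$)
$h = -2067440$ ($h = \left(-860\right) 2404 = -2067440$)
$T{\left(w \right)} - h = 52 - -2067440 = 52 + 2067440 = 2067492$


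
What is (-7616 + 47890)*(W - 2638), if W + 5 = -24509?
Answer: -1093519648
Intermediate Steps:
W = -24514 (W = -5 - 24509 = -24514)
(-7616 + 47890)*(W - 2638) = (-7616 + 47890)*(-24514 - 2638) = 40274*(-27152) = -1093519648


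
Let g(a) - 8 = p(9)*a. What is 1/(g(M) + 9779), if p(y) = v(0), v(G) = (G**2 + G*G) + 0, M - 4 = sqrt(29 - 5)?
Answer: 1/9787 ≈ 0.00010218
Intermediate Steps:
M = 4 + 2*sqrt(6) (M = 4 + sqrt(29 - 5) = 4 + sqrt(24) = 4 + 2*sqrt(6) ≈ 8.8990)
v(G) = 2*G**2 (v(G) = (G**2 + G**2) + 0 = 2*G**2 + 0 = 2*G**2)
p(y) = 0 (p(y) = 2*0**2 = 2*0 = 0)
g(a) = 8 (g(a) = 8 + 0*a = 8 + 0 = 8)
1/(g(M) + 9779) = 1/(8 + 9779) = 1/9787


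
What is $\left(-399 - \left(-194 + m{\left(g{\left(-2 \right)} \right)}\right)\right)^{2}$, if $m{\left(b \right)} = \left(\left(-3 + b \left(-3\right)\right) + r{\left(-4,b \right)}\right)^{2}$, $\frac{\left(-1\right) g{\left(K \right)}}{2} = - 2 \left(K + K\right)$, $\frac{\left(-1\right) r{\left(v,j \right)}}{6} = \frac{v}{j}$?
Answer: $\frac{70375321}{16} \approx 4.3985 \cdot 10^{6}$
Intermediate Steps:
$r{\left(v,j \right)} = - \frac{6 v}{j}$ ($r{\left(v,j \right)} = - 6 \frac{v}{j} = - \frac{6 v}{j}$)
$g{\left(K \right)} = 8 K$ ($g{\left(K \right)} = - 2 \left(- 2 \left(K + K\right)\right) = - 2 \left(- 2 \cdot 2 K\right) = - 2 \left(- 4 K\right) = 8 K$)
$m{\left(b \right)} = \left(-3 - 3 b + \frac{24}{b}\right)^{2}$ ($m{\left(b \right)} = \left(\left(-3 + b \left(-3\right)\right) - - \frac{24}{b}\right)^{2} = \left(\left(-3 - 3 b\right) + \frac{24}{b}\right)^{2} = \left(-3 - 3 b + \frac{24}{b}\right)^{2}$)
$\left(-399 - \left(-194 + m{\left(g{\left(-2 \right)} \right)}\right)\right)^{2} = \left(-399 + \left(\left(195 - 1\right) - \frac{9 \left(-8 + 8 \left(-2\right) \left(1 + 8 \left(-2\right)\right)\right)^{2}}{256}\right)\right)^{2} = \left(-399 + \left(\left(195 - 1\right) - \frac{9 \left(-8 - 16 \left(1 - 16\right)\right)^{2}}{256}\right)\right)^{2} = \left(-399 + \left(194 - 9 \cdot \frac{1}{256} \left(-8 - -240\right)^{2}\right)\right)^{2} = \left(-399 + \left(194 - 9 \cdot \frac{1}{256} \left(-8 + 240\right)^{2}\right)\right)^{2} = \left(-399 + \left(194 - 9 \cdot \frac{1}{256} \cdot 232^{2}\right)\right)^{2} = \left(-399 + \left(194 - 9 \cdot \frac{1}{256} \cdot 53824\right)\right)^{2} = \left(-399 + \left(194 - \frac{7569}{4}\right)\right)^{2} = \left(-399 - \frac{6793}{4}\right)^{2} = \left(- \frac{8389}{4}\right)^{2} = \frac{70375321}{16}$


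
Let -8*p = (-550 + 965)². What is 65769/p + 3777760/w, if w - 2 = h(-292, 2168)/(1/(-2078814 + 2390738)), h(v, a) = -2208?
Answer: -437381131736/142911099425 ≈ -3.0605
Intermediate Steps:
p = -172225/8 (p = -(-550 + 965)²/8 = -⅛*415² = -⅛*172225 = -172225/8 ≈ -21528.)
w = -688728190 (w = 2 - 2208/(1/(-2078814 + 2390738)) = 2 - 2208/(1/311924) = 2 - 2208/1/311924 = 2 - 2208*311924 = 2 - 688728192 = -688728190)
65769/p + 3777760/w = 65769/(-172225/8) + 3777760/(-688728190) = 65769*(-8/172225) + 3777760*(-1/688728190) = -526152/172225 - 377776/68872819 = -437381131736/142911099425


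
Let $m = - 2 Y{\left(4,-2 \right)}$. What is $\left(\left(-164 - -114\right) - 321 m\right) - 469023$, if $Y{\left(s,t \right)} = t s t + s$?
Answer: $-456233$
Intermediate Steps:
$Y{\left(s,t \right)} = s + s t^{2}$ ($Y{\left(s,t \right)} = s t t + s = s t^{2} + s = s + s t^{2}$)
$m = -40$ ($m = - 2 \cdot 4 \left(1 + \left(-2\right)^{2}\right) = - 2 \cdot 4 \left(1 + 4\right) = - 2 \cdot 4 \cdot 5 = \left(-2\right) 20 = -40$)
$\left(\left(-164 - -114\right) - 321 m\right) - 469023 = \left(\left(-164 - -114\right) - -12840\right) - 469023 = \left(\left(-164 + 114\right) + 12840\right) - 469023 = \left(-50 + 12840\right) - 469023 = 12790 - 469023 = -456233$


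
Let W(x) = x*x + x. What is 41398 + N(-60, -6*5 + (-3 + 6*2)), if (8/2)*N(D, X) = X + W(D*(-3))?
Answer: 198151/4 ≈ 49538.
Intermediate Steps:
W(x) = x + x**2 (W(x) = x**2 + x = x + x**2)
N(D, X) = X/4 - 3*D*(1 - 3*D)/4 (N(D, X) = (X + (D*(-3))*(1 + D*(-3)))/4 = (X + (-3*D)*(1 - 3*D))/4 = (X - 3*D*(1 - 3*D))/4 = X/4 - 3*D*(1 - 3*D)/4)
41398 + N(-60, -6*5 + (-3 + 6*2)) = 41398 + ((-6*5 + (-3 + 6*2))/4 + (3/4)*(-60)*(-1 + 3*(-60))) = 41398 + ((-30 + (-3 + 12))/4 + (3/4)*(-60)*(-1 - 180)) = 41398 + ((-30 + 9)/4 + (3/4)*(-60)*(-181)) = 41398 + ((1/4)*(-21) + 8145) = 41398 + (-21/4 + 8145) = 41398 + 32559/4 = 198151/4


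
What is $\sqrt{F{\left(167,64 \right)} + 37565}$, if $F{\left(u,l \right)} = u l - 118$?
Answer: $\sqrt{48135} \approx 219.4$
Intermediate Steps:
$F{\left(u,l \right)} = -118 + l u$ ($F{\left(u,l \right)} = l u - 118 = -118 + l u$)
$\sqrt{F{\left(167,64 \right)} + 37565} = \sqrt{\left(-118 + 64 \cdot 167\right) + 37565} = \sqrt{\left(-118 + 10688\right) + 37565} = \sqrt{10570 + 37565} = \sqrt{48135}$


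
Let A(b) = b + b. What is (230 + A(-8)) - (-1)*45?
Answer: 259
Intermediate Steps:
A(b) = 2*b
(230 + A(-8)) - (-1)*45 = (230 + 2*(-8)) - (-1)*45 = (230 - 16) - 1*(-45) = 214 + 45 = 259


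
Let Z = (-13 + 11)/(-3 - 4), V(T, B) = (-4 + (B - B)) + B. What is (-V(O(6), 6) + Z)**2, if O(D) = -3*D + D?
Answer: 144/49 ≈ 2.9388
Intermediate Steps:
O(D) = -2*D
V(T, B) = -4 + B (V(T, B) = (-4 + 0) + B = -4 + B)
Z = 2/7 (Z = -2/(-7) = -2*(-1/7) = 2/7 ≈ 0.28571)
(-V(O(6), 6) + Z)**2 = (-(-4 + 6) + 2/7)**2 = (-1*2 + 2/7)**2 = (-2 + 2/7)**2 = (-12/7)**2 = 144/49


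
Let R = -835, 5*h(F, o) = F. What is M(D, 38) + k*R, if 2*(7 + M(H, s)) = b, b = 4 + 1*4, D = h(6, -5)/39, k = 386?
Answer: -322313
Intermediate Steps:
h(F, o) = F/5
D = 2/65 (D = ((⅕)*6)/39 = (6/5)*(1/39) = 2/65 ≈ 0.030769)
b = 8 (b = 4 + 4 = 8)
M(H, s) = -3 (M(H, s) = -7 + (½)*8 = -7 + 4 = -3)
M(D, 38) + k*R = -3 + 386*(-835) = -3 - 322310 = -322313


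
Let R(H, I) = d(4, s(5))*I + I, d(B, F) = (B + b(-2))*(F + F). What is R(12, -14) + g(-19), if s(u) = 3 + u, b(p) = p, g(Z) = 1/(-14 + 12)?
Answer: -925/2 ≈ -462.50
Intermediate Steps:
g(Z) = -½ (g(Z) = 1/(-2) = -½)
d(B, F) = 2*F*(-2 + B) (d(B, F) = (B - 2)*(F + F) = (-2 + B)*(2*F) = 2*F*(-2 + B))
R(H, I) = 33*I (R(H, I) = (2*(3 + 5)*(-2 + 4))*I + I = (2*8*2)*I + I = 32*I + I = 33*I)
R(12, -14) + g(-19) = 33*(-14) - ½ = -462 - ½ = -925/2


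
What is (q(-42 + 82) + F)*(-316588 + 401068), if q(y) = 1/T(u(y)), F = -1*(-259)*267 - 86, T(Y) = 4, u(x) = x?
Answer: 5834801280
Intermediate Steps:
F = 69067 (F = 259*267 - 86 = 69153 - 86 = 69067)
q(y) = 1/4
(q(-42 + 82) + F)*(-316588 + 401068) = (1/4 + 69067)*(-316588 + 401068) = (276269/4)*84480 = 5834801280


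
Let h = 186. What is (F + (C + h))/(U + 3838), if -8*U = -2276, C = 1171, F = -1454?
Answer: -2/85 ≈ -0.023529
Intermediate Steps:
U = 569/2 (U = -1/8*(-2276) = 569/2 ≈ 284.50)
(F + (C + h))/(U + 3838) = (-1454 + (1171 + 186))/(569/2 + 3838) = (-1454 + 1357)/(8245/2) = -97*2/8245 = -2/85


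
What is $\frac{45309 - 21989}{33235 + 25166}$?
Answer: $\frac{23320}{58401} \approx 0.39931$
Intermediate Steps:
$\frac{45309 - 21989}{33235 + 25166} = \frac{23320}{58401}$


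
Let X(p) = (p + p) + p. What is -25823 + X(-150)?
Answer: -26273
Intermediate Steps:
X(p) = 3*p (X(p) = 2*p + p = 3*p)
-25823 + X(-150) = -25823 + 3*(-150) = -25823 - 450 = -26273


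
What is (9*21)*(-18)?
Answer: -3402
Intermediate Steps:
(9*21)*(-18) = 189*(-18) = -3402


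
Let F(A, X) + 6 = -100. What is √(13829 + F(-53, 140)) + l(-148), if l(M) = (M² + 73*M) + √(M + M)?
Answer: 11100 + √13723 + 2*I*√74 ≈ 11217.0 + 17.205*I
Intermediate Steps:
F(A, X) = -106 (F(A, X) = -6 - 100 = -106)
l(M) = M² + 73*M + √2*√M (l(M) = (M² + 73*M) + √(2*M) = (M² + 73*M) + √2*√M = M² + 73*M + √2*√M)
√(13829 + F(-53, 140)) + l(-148) = √(13829 - 106) + ((-148)² + 73*(-148) + √2*√(-148)) = √13723 + (21904 - 10804 + √2*(2*I*√37)) = √13723 + (21904 - 10804 + 2*I*√74) = √13723 + (11100 + 2*I*√74) = 11100 + √13723 + 2*I*√74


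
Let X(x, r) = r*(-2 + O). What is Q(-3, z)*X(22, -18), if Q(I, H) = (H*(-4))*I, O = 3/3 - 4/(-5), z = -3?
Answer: -648/5 ≈ -129.60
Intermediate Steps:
O = 9/5 (O = 3*(⅓) - 4*(-⅕) = 1 + ⅘ = 9/5 ≈ 1.8000)
X(x, r) = -r/5 (X(x, r) = r*(-2 + 9/5) = r*(-⅕) = -r/5)
Q(I, H) = -4*H*I (Q(I, H) = (-4*H)*I = -4*H*I)
Q(-3, z)*X(22, -18) = (-4*(-3)*(-3))*(-⅕*(-18)) = -36*18/5 = -648/5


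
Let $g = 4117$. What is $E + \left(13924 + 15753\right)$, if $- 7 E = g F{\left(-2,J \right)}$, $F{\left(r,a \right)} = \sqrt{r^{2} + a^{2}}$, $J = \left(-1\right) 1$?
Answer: $29677 - \frac{4117 \sqrt{5}}{7} \approx 28362.0$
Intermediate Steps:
$J = -1$
$F{\left(r,a \right)} = \sqrt{a^{2} + r^{2}}$
$E = - \frac{4117 \sqrt{5}}{7}$ ($E = - \frac{4117 \sqrt{\left(-1\right)^{2} + \left(-2\right)^{2}}}{7} = - \frac{4117 \sqrt{1 + 4}}{7} = - \frac{4117 \sqrt{5}}{7} \approx -1315.1$)
$E + \left(13924 + 15753\right) = - \frac{4117 \sqrt{5}}{7} + \left(13924 + 15753\right) = - \frac{4117 \sqrt{5}}{7} + 29677 = 29677 - \frac{4117 \sqrt{5}}{7}$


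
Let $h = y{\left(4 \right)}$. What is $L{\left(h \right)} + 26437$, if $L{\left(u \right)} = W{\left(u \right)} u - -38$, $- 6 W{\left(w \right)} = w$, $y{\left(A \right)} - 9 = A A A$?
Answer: $\frac{153521}{6} \approx 25587.0$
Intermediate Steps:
$y{\left(A \right)} = 9 + A^{3}$ ($y{\left(A \right)} = 9 + A A A = 9 + A^{2} A = 9 + A^{3}$)
$W{\left(w \right)} = - \frac{w}{6}$
$h = 73$ ($h = 9 + 4^{3} = 9 + 64 = 73$)
$L{\left(u \right)} = 38 - \frac{u^{2}}{6}$ ($L{\left(u \right)} = - \frac{u}{6} u - -38 = - \frac{u^{2}}{6} + 38 = 38 - \frac{u^{2}}{6}$)
$L{\left(h \right)} + 26437 = \left(38 - \frac{73^{2}}{6}\right) + 26437 = \left(38 - \frac{5329}{6}\right) + 26437 = - \frac{5101}{6} + 26437 = \frac{153521}{6}$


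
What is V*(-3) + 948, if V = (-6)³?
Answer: 1596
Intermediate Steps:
V = -216
V*(-3) + 948 = -216*(-3) + 948 = 648 + 948 = 1596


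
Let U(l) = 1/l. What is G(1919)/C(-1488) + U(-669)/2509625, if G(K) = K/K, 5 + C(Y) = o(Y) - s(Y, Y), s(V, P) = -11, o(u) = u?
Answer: -559646869/829395927750 ≈ -0.00067476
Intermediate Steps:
C(Y) = 6 + Y (C(Y) = -5 + (Y - 1*(-11)) = -5 + (Y + 11) = -5 + (11 + Y) = 6 + Y)
G(K) = 1
G(1919)/C(-1488) + U(-669)/2509625 = 1/(6 - 1488) + 1/(-669*2509625) = 1/(-1482) - 1/669*1/2509625 = 1*(-1/1482) - 1/1678939125 = -1/1482 - 1/1678939125 = -559646869/829395927750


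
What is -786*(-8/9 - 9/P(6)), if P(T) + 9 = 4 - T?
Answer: 1834/33 ≈ 55.576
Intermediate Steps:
P(T) = -5 - T (P(T) = -9 + (4 - T) = -5 - T)
-786*(-8/9 - 9/P(6)) = -786*(-8/9 - 9/(-5 - 1*6)) = -786*(-8*1/9 - 9/(-5 - 6)) = -786*(-8/9 - 9/(-11)) = -786*(-8/9 - 9*(-1/11)) = -786*(-8/9 + 9/11) = -786*(-7/99) = 1834/33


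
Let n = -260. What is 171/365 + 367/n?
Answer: -17899/18980 ≈ -0.94305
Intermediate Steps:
171/365 + 367/n = 171/365 + 367/(-260) = 171*(1/365) + 367*(-1/260) = 171/365 - 367/260 = -17899/18980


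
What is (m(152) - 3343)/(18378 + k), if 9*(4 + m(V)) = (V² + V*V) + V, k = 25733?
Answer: 16237/396999 ≈ 0.040899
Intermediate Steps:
m(V) = -4 + V/9 + 2*V²/9 (m(V) = -4 + ((V² + V*V) + V)/9 = -4 + ((V² + V²) + V)/9 = -4 + (2*V² + V)/9 = -4 + (V + 2*V²)/9 = -4 + (V/9 + 2*V²/9) = -4 + V/9 + 2*V²/9)
(m(152) - 3343)/(18378 + k) = ((-4 + (⅑)*152 + (2/9)*152²) - 3343)/(18378 + 25733) = ((-4 + 152/9 + (2/9)*23104) - 3343)/44111 = ((-4 + 152/9 + 46208/9) - 3343)*(1/44111) = (46324/9 - 3343)*(1/44111) = (16237/9)*(1/44111) = 16237/396999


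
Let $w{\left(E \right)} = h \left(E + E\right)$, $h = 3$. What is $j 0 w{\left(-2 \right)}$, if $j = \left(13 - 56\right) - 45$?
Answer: $0$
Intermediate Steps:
$w{\left(E \right)} = 6 E$ ($w{\left(E \right)} = 3 \left(E + E\right) = 3 \cdot 2 E = 6 E$)
$j = -88$ ($j = -43 - 45 = -88$)
$j 0 w{\left(-2 \right)} = \left(-88\right) 0 \cdot 6 \left(-2\right) = 0 \left(-12\right) = 0$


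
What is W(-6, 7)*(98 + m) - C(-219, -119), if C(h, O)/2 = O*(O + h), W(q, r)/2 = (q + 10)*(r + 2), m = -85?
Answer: -79508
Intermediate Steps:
W(q, r) = 2*(2 + r)*(10 + q) (W(q, r) = 2*((q + 10)*(r + 2)) = 2*((10 + q)*(2 + r)) = 2*((2 + r)*(10 + q)) = 2*(2 + r)*(10 + q))
C(h, O) = 2*O*(O + h) (C(h, O) = 2*(O*(O + h)) = 2*O*(O + h))
W(-6, 7)*(98 + m) - C(-219, -119) = (40 + 4*(-6) + 20*7 + 2*(-6)*7)*(98 - 85) - 2*(-119)*(-119 - 219) = (40 - 24 + 140 - 84)*13 - 2*(-119)*(-338) = 72*13 - 1*80444 = 936 - 80444 = -79508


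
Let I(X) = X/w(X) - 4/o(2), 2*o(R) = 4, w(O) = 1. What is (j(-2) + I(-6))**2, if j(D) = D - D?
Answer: 64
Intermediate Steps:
o(R) = 2 (o(R) = (1/2)*4 = 2)
j(D) = 0
I(X) = -2 + X (I(X) = X/1 - 4/2 = X*1 - 4*1/2 = X - 2 = -2 + X)
(j(-2) + I(-6))**2 = (0 + (-2 - 6))**2 = (0 - 8)**2 = (-8)**2 = 64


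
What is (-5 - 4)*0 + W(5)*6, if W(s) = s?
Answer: 30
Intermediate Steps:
(-5 - 4)*0 + W(5)*6 = (-5 - 4)*0 + 5*6 = -9*0 + 30 = 0 + 30 = 30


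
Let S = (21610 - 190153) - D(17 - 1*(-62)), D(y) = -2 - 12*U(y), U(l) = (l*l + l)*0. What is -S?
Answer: 168541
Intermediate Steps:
U(l) = 0 (U(l) = (l**2 + l)*0 = (l + l**2)*0 = 0)
D(y) = -2 (D(y) = -2 - 12*0 = -2 + 0 = -2)
S = -168541 (S = (21610 - 190153) - 1*(-2) = -168543 + 2 = -168541)
-S = -1*(-168541) = 168541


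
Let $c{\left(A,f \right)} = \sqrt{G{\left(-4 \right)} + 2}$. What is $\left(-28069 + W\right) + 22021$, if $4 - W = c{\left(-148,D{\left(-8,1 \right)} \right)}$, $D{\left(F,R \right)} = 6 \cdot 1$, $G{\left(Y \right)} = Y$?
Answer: $-6044 - i \sqrt{2} \approx -6044.0 - 1.4142 i$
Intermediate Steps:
$D{\left(F,R \right)} = 6$
$c{\left(A,f \right)} = i \sqrt{2}$ ($c{\left(A,f \right)} = \sqrt{-4 + 2} = \sqrt{-2} = i \sqrt{2}$)
$W = 4 - i \sqrt{2} \approx 4.0 - 1.4142 i$
$\left(-28069 + W\right) + 22021 = \left(-28069 + \left(4 - i \sqrt{2}\right)\right) + 22021 = \left(-28065 - i \sqrt{2}\right) + 22021 = -6044 - i \sqrt{2}$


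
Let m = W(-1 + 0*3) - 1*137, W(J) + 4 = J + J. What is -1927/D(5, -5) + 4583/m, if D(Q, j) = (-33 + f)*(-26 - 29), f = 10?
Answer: -552096/16445 ≈ -33.572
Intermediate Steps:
W(J) = -4 + 2*J (W(J) = -4 + (J + J) = -4 + 2*J)
D(Q, j) = 1265 (D(Q, j) = (-33 + 10)*(-26 - 29) = -23*(-55) = 1265)
m = -143 (m = (-4 + 2*(-1 + 0*3)) - 1*137 = (-4 + 2*(-1 + 0)) - 137 = (-4 + 2*(-1)) - 137 = (-4 - 2) - 137 = -6 - 137 = -143)
-1927/D(5, -5) + 4583/m = -1927/1265 + 4583/(-143) = -1927*1/1265 + 4583*(-1/143) = -1927/1265 - 4583/143 = -552096/16445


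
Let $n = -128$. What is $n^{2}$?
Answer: $16384$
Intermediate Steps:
$n^{2} = \left(-128\right)^{2} = 16384$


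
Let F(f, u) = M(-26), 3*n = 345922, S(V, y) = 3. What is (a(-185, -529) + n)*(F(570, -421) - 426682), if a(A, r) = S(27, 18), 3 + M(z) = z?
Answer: -49204187647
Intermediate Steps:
M(z) = -3 + z
a(A, r) = 3
n = 345922/3 (n = (1/3)*345922 = 345922/3 ≈ 1.1531e+5)
F(f, u) = -29 (F(f, u) = -3 - 26 = -29)
(a(-185, -529) + n)*(F(570, -421) - 426682) = (3 + 345922/3)*(-29 - 426682) = (345931/3)*(-426711) = -49204187647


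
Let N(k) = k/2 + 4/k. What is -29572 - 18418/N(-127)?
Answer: -472525192/16137 ≈ -29282.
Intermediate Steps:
N(k) = k/2 + 4/k (N(k) = k*(½) + 4/k = k/2 + 4/k)
-29572 - 18418/N(-127) = -29572 - 18418/((½)*(-127) + 4/(-127)) = -29572 - 18418/(-127/2 + 4*(-1/127)) = -29572 - 18418/(-127/2 - 4/127) = -29572 - 18418/(-16137/254) = -29572 - 18418*(-254)/16137 = -29572 - 1*(-4678172/16137) = -29572 + 4678172/16137 = -472525192/16137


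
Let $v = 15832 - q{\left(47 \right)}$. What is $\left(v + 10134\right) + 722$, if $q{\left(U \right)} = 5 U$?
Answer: $26453$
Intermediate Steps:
$v = 15597$ ($v = 15832 - 5 \cdot 47 = 15832 - 235 = 15597$)
$\left(v + 10134\right) + 722 = \left(15597 + 10134\right) + 722 = 25731 + 722 = 26453$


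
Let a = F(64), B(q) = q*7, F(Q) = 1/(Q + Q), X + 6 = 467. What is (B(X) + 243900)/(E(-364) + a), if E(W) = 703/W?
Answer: -2878535296/22405 ≈ -1.2848e+5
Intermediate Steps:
X = 461 (X = -6 + 467 = 461)
F(Q) = 1/(2*Q)
B(q) = 7*q
a = 1/128 (a = (½)/64 = (½)*(1/64) = 1/128 ≈ 0.0078125)
(B(X) + 243900)/(E(-364) + a) = (7*461 + 243900)/(703/(-364) + 1/128) = (3227 + 243900)/(703*(-1/364) + 1/128) = 247127/(-703/364 + 1/128) = 247127/(-22405/11648) = 247127*(-11648/22405) = -2878535296/22405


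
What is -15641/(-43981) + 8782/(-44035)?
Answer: 302510293/1936703335 ≈ 0.15620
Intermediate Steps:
-15641/(-43981) + 8782/(-44035) = -15641*(-1/43981) + 8782*(-1/44035) = 15641/43981 - 8782/44035 = 302510293/1936703335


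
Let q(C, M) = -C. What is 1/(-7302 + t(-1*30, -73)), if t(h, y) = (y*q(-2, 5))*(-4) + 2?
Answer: -1/6716 ≈ -0.00014890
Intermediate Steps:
t(h, y) = 2 - 8*y (t(h, y) = (y*(-1*(-2)))*(-4) + 2 = (y*2)*(-4) + 2 = (2*y)*(-4) + 2 = -8*y + 2 = 2 - 8*y)
1/(-7302 + t(-1*30, -73)) = 1/(-7302 + (2 - 8*(-73))) = 1/(-7302 + (2 + 584)) = 1/(-7302 + 586) = 1/(-6716) = -1/6716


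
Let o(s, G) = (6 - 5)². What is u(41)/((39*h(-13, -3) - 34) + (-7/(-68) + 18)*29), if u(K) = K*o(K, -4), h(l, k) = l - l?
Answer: 2788/33387 ≈ 0.083506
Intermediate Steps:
h(l, k) = 0
o(s, G) = 1 (o(s, G) = 1² = 1)
u(K) = K (u(K) = K*1 = K)
u(41)/((39*h(-13, -3) - 34) + (-7/(-68) + 18)*29) = 41/((39*0 - 34) + (-7/(-68) + 18)*29) = 41/((0 - 34) + (-7*(-1/68) + 18)*29) = 41/(-34 + (7/68 + 18)*29) = 41/(-34 + (1231/68)*29) = 41/(-34 + 35699/68) = 41/(33387/68) = 41*(68/33387) = 2788/33387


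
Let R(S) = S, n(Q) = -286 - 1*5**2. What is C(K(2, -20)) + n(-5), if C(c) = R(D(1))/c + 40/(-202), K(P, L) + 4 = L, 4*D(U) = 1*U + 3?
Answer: -754445/2424 ≈ -311.24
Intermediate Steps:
D(U) = 3/4 + U/4 (D(U) = (1*U + 3)/4 = (U + 3)/4 = (3 + U)/4 = 3/4 + U/4)
K(P, L) = -4 + L
n(Q) = -311 (n(Q) = -286 - 1*25 = -286 - 25 = -311)
C(c) = -20/101 + 1/c (C(c) = (3/4 + (1/4)*1)/c + 40/(-202) = (3/4 + 1/4)/c + 40*(-1/202) = 1/c - 20/101 = -20/101 + 1/c)
C(K(2, -20)) + n(-5) = (-20/101 + 1/(-4 - 20)) - 311 = (-20/101 + 1/(-24)) - 311 = (-20/101 - 1/24) - 311 = -581/2424 - 311 = -754445/2424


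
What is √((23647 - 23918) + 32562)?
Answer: 7*√659 ≈ 179.70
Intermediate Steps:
√((23647 - 23918) + 32562) = √(-271 + 32562) = √32291 = 7*√659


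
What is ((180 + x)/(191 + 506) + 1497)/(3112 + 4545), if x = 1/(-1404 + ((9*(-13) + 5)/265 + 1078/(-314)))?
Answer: 61127014026566/312604420000431 ≈ 0.19554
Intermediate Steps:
x = -41605/58573839 (x = 1/(-1404 + ((-117 + 5)*(1/265) + 1078*(-1/314))) = 1/(-1404 + (-112*1/265 - 539/157)) = 1/(-1404 + (-112/265 - 539/157)) = 1/(-1404 - 160419/41605) = 1/(-58573839/41605) = -41605/58573839 ≈ -0.00071030)
((180 + x)/(191 + 506) + 1497)/(3112 + 4545) = ((180 - 41605/58573839)/(191 + 506) + 1497)/(3112 + 4545) = ((10543249415/58573839)/697 + 1497)/7657 = ((10543249415/58573839)*(1/697) + 1497)*(1/7657) = (10543249415/40825965783 + 1497)*(1/7657) = (61127014026566/40825965783)*(1/7657) = 61127014026566/312604420000431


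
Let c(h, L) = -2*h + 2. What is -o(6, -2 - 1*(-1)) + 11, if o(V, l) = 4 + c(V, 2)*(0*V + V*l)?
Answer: -53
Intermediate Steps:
c(h, L) = 2 - 2*h
o(V, l) = 4 + V*l*(2 - 2*V) (o(V, l) = 4 + (2 - 2*V)*(0*V + V*l) = 4 + (2 - 2*V)*(0 + V*l) = 4 + (2 - 2*V)*(V*l) = 4 + V*l*(2 - 2*V))
-o(6, -2 - 1*(-1)) + 11 = -(4 - 2*6*(-2 - 1*(-1))*(-1 + 6)) + 11 = -(4 - 2*6*(-2 + 1)*5) + 11 = -(4 - 2*6*(-1)*5) + 11 = -(4 + 60) + 11 = -1*64 + 11 = -64 + 11 = -53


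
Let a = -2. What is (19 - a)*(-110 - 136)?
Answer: -5166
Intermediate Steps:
(19 - a)*(-110 - 136) = (19 - 1*(-2))*(-110 - 136) = (19 + 2)*(-246) = 21*(-246) = -5166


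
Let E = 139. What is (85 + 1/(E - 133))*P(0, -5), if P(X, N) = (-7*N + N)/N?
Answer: -511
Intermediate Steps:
P(X, N) = -6 (P(X, N) = (-6*N)/N = -6)
(85 + 1/(E - 133))*P(0, -5) = (85 + 1/(139 - 133))*(-6) = (85 + 1/6)*(-6) = (511/6)*(-6) = -511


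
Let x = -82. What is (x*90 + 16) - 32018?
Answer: -39382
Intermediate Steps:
(x*90 + 16) - 32018 = (-82*90 + 16) - 32018 = (-7380 + 16) - 32018 = -7364 - 32018 = -39382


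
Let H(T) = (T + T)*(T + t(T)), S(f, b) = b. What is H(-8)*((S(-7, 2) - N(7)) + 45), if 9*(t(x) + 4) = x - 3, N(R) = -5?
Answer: 99008/9 ≈ 11001.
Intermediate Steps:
t(x) = -13/3 + x/9 (t(x) = -4 + (x - 3)/9 = -4 + (-3 + x)/9 = -4 + (-1/3 + x/9) = -13/3 + x/9)
H(T) = 2*T*(-13/3 + 10*T/9) (H(T) = (T + T)*(T + (-13/3 + T/9)) = (2*T)*(-13/3 + 10*T/9) = 2*T*(-13/3 + 10*T/9))
H(-8)*((S(-7, 2) - N(7)) + 45) = ((2/9)*(-8)*(-39 + 10*(-8)))*((2 - 1*(-5)) + 45) = ((2/9)*(-8)*(-39 - 80))*((2 + 5) + 45) = ((2/9)*(-8)*(-119))*(7 + 45) = (1904/9)*52 = 99008/9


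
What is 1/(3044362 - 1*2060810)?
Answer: 1/983552 ≈ 1.0167e-6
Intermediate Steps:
1/(3044362 - 1*2060810) = 1/(3044362 - 2060810) = 1/983552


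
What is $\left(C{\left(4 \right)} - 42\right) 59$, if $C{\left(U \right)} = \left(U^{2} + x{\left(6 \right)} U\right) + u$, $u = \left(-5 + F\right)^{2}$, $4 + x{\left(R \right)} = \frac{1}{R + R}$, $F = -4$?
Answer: $\frac{6962}{3} \approx 2320.7$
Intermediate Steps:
$x{\left(R \right)} = -4 + \frac{1}{2 R}$ ($x{\left(R \right)} = -4 + \frac{1}{R + R} = -4 + \frac{1}{2 R}$)
$u = 81$ ($u = \left(-5 - 4\right)^{2} = \left(-9\right)^{2} = 81$)
$C{\left(U \right)} = 81 + U^{2} - \frac{47 U}{12}$ ($C{\left(U \right)} = \left(U^{2} + \left(-4 + \frac{1}{2 \cdot 6}\right) U\right) + 81 = \left(U^{2} + \left(-4 + \frac{1}{2} \cdot \frac{1}{6}\right) U\right) + 81 = \left(U^{2} + \left(-4 + \frac{1}{12}\right) U\right) + 81 = \left(U^{2} - \frac{47 U}{12}\right) + 81 = 81 + U^{2} - \frac{47 U}{12}$)
$\left(C{\left(4 \right)} - 42\right) 59 = \left(\left(81 + 4^{2} - \frac{47}{3}\right) - 42\right) 59 = \left(\left(81 + 16 - \frac{47}{3}\right) - 42\right) 59 = \left(\frac{244}{3} - 42\right) 59 = \frac{118}{3} \cdot 59 = \frac{6962}{3}$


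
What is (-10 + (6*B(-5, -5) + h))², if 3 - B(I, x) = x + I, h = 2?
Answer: 4900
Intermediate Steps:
B(I, x) = 3 - I - x (B(I, x) = 3 - (x + I) = 3 - (I + x) = 3 + (-I - x) = 3 - I - x)
(-10 + (6*B(-5, -5) + h))² = (-10 + (6*(3 - 1*(-5) - 1*(-5)) + 2))² = (-10 + (6*(3 + 5 + 5) + 2))² = (-10 + (6*13 + 2))² = (-10 + (78 + 2))² = (-10 + 80)² = 70² = 4900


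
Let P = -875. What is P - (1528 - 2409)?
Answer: 6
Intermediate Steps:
P - (1528 - 2409) = -875 - (1528 - 2409) = -875 - 1*(-881) = -875 + 881 = 6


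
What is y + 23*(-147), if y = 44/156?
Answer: -131848/39 ≈ -3380.7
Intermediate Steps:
y = 11/39 (y = 44*(1/156) = 11/39 ≈ 0.28205)
y + 23*(-147) = 11/39 + 23*(-147) = 11/39 - 3381 = -131848/39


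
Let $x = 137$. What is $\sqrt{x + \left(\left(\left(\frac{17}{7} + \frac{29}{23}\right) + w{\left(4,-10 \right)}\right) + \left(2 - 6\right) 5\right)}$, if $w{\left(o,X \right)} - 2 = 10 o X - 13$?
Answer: $\frac{2 i \sqrt{1881285}}{161} \approx 17.039 i$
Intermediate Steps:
$w{\left(o,X \right)} = -11 + 10 X o$ ($w{\left(o,X \right)} = 2 + \left(10 o X - 13\right) = 2 + \left(10 X o - 13\right) = 2 + \left(-13 + 10 X o\right) = -11 + 10 X o$)
$\sqrt{x + \left(\left(\left(\frac{17}{7} + \frac{29}{23}\right) + w{\left(4,-10 \right)}\right) + \left(2 - 6\right) 5\right)} = \sqrt{137 + \left(\left(\left(\frac{17}{7} + \frac{29}{23}\right) + \left(-11 + 10 \left(-10\right) 4\right)\right) + \left(2 - 6\right) 5\right)} = \sqrt{137 + \left(\left(\left(17 \cdot \frac{1}{7} + 29 \cdot \frac{1}{23}\right) - 411\right) - 20\right)} = \sqrt{137 + \left(\left(\left(\frac{17}{7} + \frac{29}{23}\right) - 411\right) - 20\right)} = \sqrt{137 + \left(\left(\frac{594}{161} - 411\right) - 20\right)} = \sqrt{137 - \frac{68797}{161}} = \sqrt{- \frac{46740}{161}} = \frac{2 i \sqrt{1881285}}{161}$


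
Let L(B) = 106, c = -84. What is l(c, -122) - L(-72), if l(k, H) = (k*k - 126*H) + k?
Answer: 22238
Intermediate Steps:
l(k, H) = k + k**2 - 126*H (l(k, H) = (k**2 - 126*H) + k = k + k**2 - 126*H)
l(c, -122) - L(-72) = (-84 + (-84)**2 - 126*(-122)) - 1*106 = (-84 + 7056 + 15372) - 106 = 22344 - 106 = 22238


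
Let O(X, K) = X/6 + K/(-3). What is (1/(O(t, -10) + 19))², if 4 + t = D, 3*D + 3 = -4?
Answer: 324/146689 ≈ 0.0022088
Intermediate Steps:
D = -7/3 (D = -1 + (⅓)*(-4) = -1 - 4/3 = -7/3 ≈ -2.3333)
t = -19/3 (t = -4 - 7/3 = -19/3 ≈ -6.3333)
O(X, K) = -K/3 + X/6 (O(X, K) = X*(⅙) + K*(-⅓) = X/6 - K/3 = -K/3 + X/6)
(1/(O(t, -10) + 19))² = (1/((-⅓*(-10) + (⅙)*(-19/3)) + 19))² = (1/((10/3 - 19/18) + 19))² = (1/(41/18 + 19))² = (1/(383/18))² = (18/383)² = 324/146689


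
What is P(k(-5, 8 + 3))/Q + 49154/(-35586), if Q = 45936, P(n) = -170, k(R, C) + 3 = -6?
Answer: -62888549/45407736 ≈ -1.3850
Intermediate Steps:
k(R, C) = -9 (k(R, C) = -3 - 6 = -9)
P(k(-5, 8 + 3))/Q + 49154/(-35586) = -170/45936 + 49154/(-35586) = -170*1/45936 + 49154*(-1/35586) = -85/22968 - 24577/17793 = -62888549/45407736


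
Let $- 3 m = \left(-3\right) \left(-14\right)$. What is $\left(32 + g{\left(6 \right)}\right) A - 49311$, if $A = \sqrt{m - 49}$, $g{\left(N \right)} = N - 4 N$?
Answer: $-49311 + 42 i \sqrt{7} \approx -49311.0 + 111.12 i$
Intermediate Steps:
$g{\left(N \right)} = - 3 N$
$m = -14$ ($m = - \frac{\left(-3\right) \left(-14\right)}{3} = \left(- \frac{1}{3}\right) 42 = -14$)
$A = 3 i \sqrt{7}$ ($A = \sqrt{-14 - 49} = \sqrt{-63} = 3 i \sqrt{7} \approx 7.9373 i$)
$\left(32 + g{\left(6 \right)}\right) A - 49311 = \left(32 - 18\right) 3 i \sqrt{7} - 49311 = 14 \cdot 3 i \sqrt{7} - 49311 = 42 i \sqrt{7} - 49311 = -49311 + 42 i \sqrt{7}$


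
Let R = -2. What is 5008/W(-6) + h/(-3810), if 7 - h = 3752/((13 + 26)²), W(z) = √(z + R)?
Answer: -1379/1159002 - 1252*I*√2 ≈ -0.0011898 - 1770.6*I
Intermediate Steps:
W(z) = √(-2 + z) (W(z) = √(z - 2) = √(-2 + z))
h = 6895/1521 (h = 7 - 3752/((13 + 26)²) = 7 - 3752/(39²) = 7 - 3752/1521 = 6895/1521 ≈ 4.5332)
5008/W(-6) + h/(-3810) = 5008/(√(-2 - 6)) + (6895/1521)/(-3810) = 5008/(√(-8)) + (6895/1521)*(-1/3810) = 5008/((2*I*√2)) - 1379/1159002 = 5008*(-I*√2/4) - 1379/1159002 = -1252*I*√2 - 1379/1159002 = -1379/1159002 - 1252*I*√2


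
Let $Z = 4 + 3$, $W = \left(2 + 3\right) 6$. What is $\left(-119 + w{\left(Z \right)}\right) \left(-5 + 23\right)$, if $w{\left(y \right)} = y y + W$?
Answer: $-720$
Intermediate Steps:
$W = 30$ ($W = 5 \cdot 6 = 30$)
$Z = 7$
$w{\left(y \right)} = 30 + y^{2}$ ($w{\left(y \right)} = y y + 30 = y^{2} + 30 = 30 + y^{2}$)
$\left(-119 + w{\left(Z \right)}\right) \left(-5 + 23\right) = \left(-119 + \left(30 + 7^{2}\right)\right) \left(-5 + 23\right) = \left(-119 + \left(30 + 49\right)\right) 18 = \left(-119 + 79\right) 18 = \left(-40\right) 18 = -720$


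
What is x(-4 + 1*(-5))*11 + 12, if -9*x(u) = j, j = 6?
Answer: 14/3 ≈ 4.6667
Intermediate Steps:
x(u) = -2/3 (x(u) = -1/9*6 = -2/3)
x(-4 + 1*(-5))*11 + 12 = -2/3*11 + 12 = -22/3 + 12 = 14/3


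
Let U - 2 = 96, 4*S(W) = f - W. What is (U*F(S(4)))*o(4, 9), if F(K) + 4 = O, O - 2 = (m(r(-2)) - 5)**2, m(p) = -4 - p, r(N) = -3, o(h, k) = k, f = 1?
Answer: 29988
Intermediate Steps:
S(W) = 1/4 - W/4 (S(W) = (1 - W)/4 = 1/4 - W/4)
U = 98 (U = 2 + 96 = 98)
O = 38 (O = 2 + ((-4 - 1*(-3)) - 5)**2 = 2 + ((-4 + 3) - 5)**2 = 2 + (-1 - 5)**2 = 2 + (-6)**2 = 2 + 36 = 38)
F(K) = 34 (F(K) = -4 + 38 = 34)
(U*F(S(4)))*o(4, 9) = (98*34)*9 = 3332*9 = 29988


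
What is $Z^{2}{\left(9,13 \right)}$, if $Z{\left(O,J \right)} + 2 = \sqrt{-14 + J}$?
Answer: $\left(2 - i\right)^{2} \approx 3.0 - 4.0 i$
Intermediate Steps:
$Z{\left(O,J \right)} = -2 + \sqrt{-14 + J}$
$Z^{2}{\left(9,13 \right)} = \left(-2 + \sqrt{-14 + 13}\right)^{2} = \left(-2 + \sqrt{-1}\right)^{2} = \left(-2 + i\right)^{2}$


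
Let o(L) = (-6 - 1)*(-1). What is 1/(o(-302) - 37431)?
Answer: -1/37424 ≈ -2.6721e-5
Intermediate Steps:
o(L) = 7 (o(L) = -7*(-1) = 7)
1/(o(-302) - 37431) = 1/(7 - 37431) = 1/(-37424) = -1/37424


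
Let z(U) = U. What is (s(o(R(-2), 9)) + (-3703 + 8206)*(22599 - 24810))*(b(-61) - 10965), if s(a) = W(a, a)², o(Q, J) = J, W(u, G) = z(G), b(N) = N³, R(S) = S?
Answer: 2369002749192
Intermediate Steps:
W(u, G) = G
s(a) = a²
(s(o(R(-2), 9)) + (-3703 + 8206)*(22599 - 24810))*(b(-61) - 10965) = (9² + (-3703 + 8206)*(22599 - 24810))*((-61)³ - 10965) = (81 + 4503*(-2211))*(-226981 - 10965) = (81 - 9956133)*(-237946) = -9956052*(-237946) = 2369002749192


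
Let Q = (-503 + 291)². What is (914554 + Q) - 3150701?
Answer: -2191203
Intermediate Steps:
Q = 44944 (Q = (-212)² = 44944)
(914554 + Q) - 3150701 = (914554 + 44944) - 3150701 = 959498 - 3150701 = -2191203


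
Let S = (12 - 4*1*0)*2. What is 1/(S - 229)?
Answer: -1/205 ≈ -0.0048781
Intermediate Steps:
S = 24 (S = (12 - 4*0)*2 = (12 + 0)*2 = 12*2 = 24)
1/(S - 229) = 1/(24 - 229) = 1/(-205) = -1/205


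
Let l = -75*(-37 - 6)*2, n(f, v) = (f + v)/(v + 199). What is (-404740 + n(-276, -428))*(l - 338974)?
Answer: 30819905804144/229 ≈ 1.3458e+11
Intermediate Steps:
n(f, v) = (f + v)/(199 + v)
l = 6450 (l = -(-3225)*2 = -75*(-86) = 6450)
(-404740 + n(-276, -428))*(l - 338974) = (-404740 + (-276 - 428)/(199 - 428))*(6450 - 338974) = (-404740 - 704/(-229))*(-332524) = (-404740 - 1/229*(-704))*(-332524) = (-404740 + 704/229)*(-332524) = -92684756/229*(-332524) = 30819905804144/229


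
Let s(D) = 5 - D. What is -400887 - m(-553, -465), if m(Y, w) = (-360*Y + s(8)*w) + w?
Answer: -600897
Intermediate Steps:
m(Y, w) = -360*Y - 2*w (m(Y, w) = (-360*Y + (5 - 1*8)*w) + w = (-360*Y + (5 - 8)*w) + w = (-360*Y - 3*w) + w = -360*Y - 2*w)
-400887 - m(-553, -465) = -400887 - (-360*(-553) - 2*(-465)) = -400887 - (199080 + 930) = -400887 - 1*200010 = -400887 - 200010 = -600897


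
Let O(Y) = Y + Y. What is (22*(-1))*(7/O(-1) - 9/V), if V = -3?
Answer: 11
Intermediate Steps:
O(Y) = 2*Y
(22*(-1))*(7/O(-1) - 9/V) = (22*(-1))*(7/((2*(-1))) - 9/(-3)) = -22*(7/(-2) - 9*(-⅓)) = -22*(7*(-½) + 3) = -22*(-7/2 + 3) = -22*(-½) = 11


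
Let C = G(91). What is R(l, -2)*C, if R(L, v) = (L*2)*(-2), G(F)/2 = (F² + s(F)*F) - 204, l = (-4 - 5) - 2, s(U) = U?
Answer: 1439504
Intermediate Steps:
l = -11 (l = -9 - 2 = -11)
G(F) = -408 + 4*F² (G(F) = 2*((F² + F*F) - 204) = 2*((F² + F²) - 204) = 2*(2*F² - 204) = 2*(-204 + 2*F²) = -408 + 4*F²)
C = 32716 (C = -408 + 4*91² = -408 + 4*8281 = -408 + 33124 = 32716)
R(L, v) = -4*L (R(L, v) = (2*L)*(-2) = -4*L)
R(l, -2)*C = -4*(-11)*32716 = 44*32716 = 1439504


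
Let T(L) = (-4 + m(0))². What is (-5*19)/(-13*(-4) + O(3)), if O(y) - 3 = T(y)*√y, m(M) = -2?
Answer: 5225/863 - 3420*√3/863 ≈ -0.80952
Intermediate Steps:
T(L) = 36 (T(L) = (-4 - 2)² = (-6)² = 36)
O(y) = 3 + 36*√y
(-5*19)/(-13*(-4) + O(3)) = (-5*19)/(-13*(-4) + (3 + 36*√3)) = -95/(52 + (3 + 36*√3)) = -95/(55 + 36*√3)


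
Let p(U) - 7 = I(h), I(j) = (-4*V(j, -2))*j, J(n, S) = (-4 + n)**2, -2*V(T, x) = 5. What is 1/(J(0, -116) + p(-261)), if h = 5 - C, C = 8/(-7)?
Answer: 7/591 ≈ 0.011844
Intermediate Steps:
V(T, x) = -5/2 (V(T, x) = -1/2*5 = -5/2)
C = -8/7 (C = 8*(-1/7) = -8/7 ≈ -1.1429)
h = 43/7 (h = 5 - 1*(-8/7) = 5 + 8/7 = 43/7 ≈ 6.1429)
I(j) = 10*j (I(j) = (-4*(-5/2))*j = 10*j)
p(U) = 479/7 (p(U) = 7 + 10*(43/7) = 7 + 430/7 = 479/7)
1/(J(0, -116) + p(-261)) = 1/((-4 + 0)**2 + 479/7) = 1/((-4)**2 + 479/7) = 1/(16 + 479/7) = 1/(591/7) = 7/591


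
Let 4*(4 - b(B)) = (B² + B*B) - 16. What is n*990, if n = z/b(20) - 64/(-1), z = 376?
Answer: 245685/4 ≈ 61421.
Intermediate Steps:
b(B) = 8 - B²/2 (b(B) = 4 - ((B² + B*B) - 16)/4 = 4 - ((B² + B²) - 16)/4 = 4 - (2*B² - 16)/4 = 4 - (-16 + 2*B²)/4 = 4 + (4 - B²/2) = 8 - B²/2)
n = 1489/24 (n = 376/(8 - ½*20²) - 64/(-1) = 376/(8 - ½*400) - 64*(-1) = 376/(8 - 200) + 64 = 376/(-192) + 64 = 376*(-1/192) + 64 = -47/24 + 64 = 1489/24 ≈ 62.042)
n*990 = (1489/24)*990 = 245685/4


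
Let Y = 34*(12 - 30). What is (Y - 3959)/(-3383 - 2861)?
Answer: 653/892 ≈ 0.73206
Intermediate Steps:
Y = -612 (Y = 34*(-18) = -612)
(Y - 3959)/(-3383 - 2861) = (-612 - 3959)/(-3383 - 2861) = -4571/(-6244) = -4571*(-1/6244) = 653/892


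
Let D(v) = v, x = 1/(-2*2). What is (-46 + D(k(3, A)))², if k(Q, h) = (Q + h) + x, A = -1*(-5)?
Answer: 23409/16 ≈ 1463.1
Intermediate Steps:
A = 5
x = -¼ (x = 1/(-4) = 1*(-¼) = -¼ ≈ -0.25000)
k(Q, h) = -¼ + Q + h (k(Q, h) = (Q + h) - ¼ = -¼ + Q + h)
(-46 + D(k(3, A)))² = (-46 + (-¼ + 3 + 5))² = (-46 + 31/4)² = (-153/4)² = 23409/16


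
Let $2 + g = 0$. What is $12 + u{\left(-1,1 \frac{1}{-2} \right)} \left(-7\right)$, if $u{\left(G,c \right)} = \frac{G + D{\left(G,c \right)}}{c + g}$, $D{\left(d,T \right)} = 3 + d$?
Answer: $\frac{74}{5} \approx 14.8$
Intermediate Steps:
$g = -2$ ($g = -2 + 0 = -2$)
$u{\left(G,c \right)} = \frac{3 + 2 G}{-2 + c}$ ($u{\left(G,c \right)} = \frac{G + \left(3 + G\right)}{c - 2} = \frac{3 + 2 G}{-2 + c}$)
$12 + u{\left(-1,1 \frac{1}{-2} \right)} \left(-7\right) = 12 + \frac{3 + 2 \left(-1\right)}{-2 + 1 \frac{1}{-2}} \left(-7\right) = 12 + \frac{3 - 2}{-2 + 1 \left(- \frac{1}{2}\right)} \left(-7\right) = 12 + \frac{1}{-2 - \frac{1}{2}} \cdot 1 \left(-7\right) = 12 + \frac{1}{- \frac{5}{2}} \cdot 1 \left(-7\right) = 12 + \left(- \frac{2}{5}\right) 1 \left(-7\right) = 12 - - \frac{14}{5} = 12 + \frac{14}{5} = \frac{74}{5}$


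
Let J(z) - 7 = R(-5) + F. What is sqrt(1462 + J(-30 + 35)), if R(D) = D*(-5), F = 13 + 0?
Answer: sqrt(1507) ≈ 38.820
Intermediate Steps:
F = 13
R(D) = -5*D
J(z) = 45 (J(z) = 7 + (-5*(-5) + 13) = 7 + (25 + 13) = 7 + 38 = 45)
sqrt(1462 + J(-30 + 35)) = sqrt(1462 + 45) = sqrt(1507)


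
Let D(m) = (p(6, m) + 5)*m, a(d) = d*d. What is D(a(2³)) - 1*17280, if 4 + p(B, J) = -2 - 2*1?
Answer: -17472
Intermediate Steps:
p(B, J) = -8 (p(B, J) = -4 + (-2 - 2*1) = -4 + (-2 - 2) = -4 - 4 = -8)
a(d) = d²
D(m) = -3*m (D(m) = (-8 + 5)*m = -3*m)
D(a(2³)) - 1*17280 = -3*(2³)² - 1*17280 = -3*8² - 17280 = -3*64 - 17280 = -192 - 17280 = -17472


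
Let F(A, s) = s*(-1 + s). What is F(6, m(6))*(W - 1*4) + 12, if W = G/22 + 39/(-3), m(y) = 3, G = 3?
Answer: -981/11 ≈ -89.182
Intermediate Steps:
W = -283/22 (W = 3/22 + 39/(-3) = 3*(1/22) + 39*(-1/3) = 3/22 - 13 = -283/22 ≈ -12.864)
F(6, m(6))*(W - 1*4) + 12 = (3*(-1 + 3))*(-283/22 - 1*4) + 12 = (3*2)*(-283/22 - 4) + 12 = 6*(-371/22) + 12 = -1113/11 + 12 = -981/11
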